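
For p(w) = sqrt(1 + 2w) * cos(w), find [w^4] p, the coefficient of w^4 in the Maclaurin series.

-1/3

Multiply the two series term by term and collect like powers.
p(0) = 1
p′(0) = 1
p′′(0) = -2
p′′′(0) = 0
p^(4)(0) = -8
So c_4 = p^(4)(0)/4! = -1/3.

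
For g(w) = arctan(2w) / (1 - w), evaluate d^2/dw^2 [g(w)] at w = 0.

4

Multiply the two series term by term and collect like powers.
The coefficient of w^2 in the expansion is 2, so g′′(0) = 2! * (2) = 4.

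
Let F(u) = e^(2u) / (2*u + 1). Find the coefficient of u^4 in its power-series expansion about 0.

Multiply the numerator's expansion by the denominator's geometric series.
[u^0] = 1;  [u^1] = 0;  [u^2] = 2;  [u^3] = -8/3;  [u^4] = 6.

6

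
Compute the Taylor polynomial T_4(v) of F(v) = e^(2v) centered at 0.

2*v^4/3 + 4*v^3/3 + 2*v^2 + 2*v + 1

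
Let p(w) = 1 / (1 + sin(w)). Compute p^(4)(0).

16

Write 1/(1+u) = 1 - u + u^2 - u^3 + ... and substitute the series for u.
From the series, [w^4] p = 2/3; multiply by 4! = 24 to get 16.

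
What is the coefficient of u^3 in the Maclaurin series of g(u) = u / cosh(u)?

Invert the denominator's series and multiply.
[u^0] = 0;  [u^1] = 1;  [u^2] = 0;  [u^3] = -1/2.
So c_3 = g′′′(0)/3! = -1/2.

-1/2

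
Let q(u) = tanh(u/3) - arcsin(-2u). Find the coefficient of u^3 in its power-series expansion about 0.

107/81

Expand each term separately and add.
q(0) = 0
q′(0) = 7/3
q′′(0) = 0
q′′′(0) = 214/27
So c_3 = q′′′(0)/3! = 107/81.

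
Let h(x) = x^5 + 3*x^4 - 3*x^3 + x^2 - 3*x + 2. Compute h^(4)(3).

432

Use the known series and substitute for the argument.
The coefficient of (x - 3)^4 in the expansion is 18, so h^(4)(3) = 4! * (18) = 432.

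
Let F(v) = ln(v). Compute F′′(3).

-1/9

From the series, [(v - 3)^2] F = -1/18; multiply by 2! = 2 to get -1/9.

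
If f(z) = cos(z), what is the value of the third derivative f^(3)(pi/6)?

Apply the Taylor formula c_k = f^(k)(a)/k!.
From the series, [(z - pi/6)^3] f = 1/12; multiply by 3! = 6 to get 1/2.

1/2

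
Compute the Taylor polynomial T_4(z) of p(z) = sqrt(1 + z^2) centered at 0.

Use the known series and substitute for the argument.
[z^0] = 1;  [z^1] = 0;  [z^2] = 1/2;  [z^3] = 0;  [z^4] = -1/8.

-z^4/8 + z^2/2 + 1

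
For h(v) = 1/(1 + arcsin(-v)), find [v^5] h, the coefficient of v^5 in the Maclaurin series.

Let u equal the inner series; expand the outer function in u and truncate.
h(0) = 1
h′(0) = 1
h′′(0) = 2
h′′′(0) = 7
h^(4)(0) = 32
h^(5)(0) = 189
Then c_k = h^(k)(0)/k! gives each Taylor coefficient.

63/40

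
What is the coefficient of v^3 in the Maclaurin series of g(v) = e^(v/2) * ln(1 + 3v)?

57/8

Write out both Maclaurin series and multiply, keeping only the needed powers.
g(0) = 0
g′(0) = 3
g′′(0) = -6
g′′′(0) = 171/4
So c_3 = g′′′(0)/3! = 57/8.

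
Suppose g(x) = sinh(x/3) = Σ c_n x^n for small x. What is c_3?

1/162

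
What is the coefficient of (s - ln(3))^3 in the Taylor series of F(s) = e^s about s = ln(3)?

1/2

Apply the Taylor formula c_k = f^(k)(a)/k!.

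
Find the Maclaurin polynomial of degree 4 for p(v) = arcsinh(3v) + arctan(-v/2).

-107*v^3/24 + 5*v/2

Combine the two series term by term.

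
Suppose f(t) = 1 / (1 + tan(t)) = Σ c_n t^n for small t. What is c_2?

Use the geometric series for the reciprocal, then substitute.
f(0) = 1
f′(0) = -1
f′′(0) = 2
So c_2 = f′′(0)/2! = 1.

1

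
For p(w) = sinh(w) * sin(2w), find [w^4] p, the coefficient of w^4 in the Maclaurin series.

-1

Multiply the two series term by term and collect like powers.
p(0) = 0
p′(0) = 0
p′′(0) = 4
p′′′(0) = 0
p^(4)(0) = -24
Then c_k = p^(k)(0)/k! gives each Taylor coefficient.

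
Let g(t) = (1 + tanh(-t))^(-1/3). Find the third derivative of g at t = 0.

Compose series: expand the inner function first, then feed it into the outer expansion.
The coefficient of t^3 in the expansion is 5/81, so g′′′(0) = 3! * (5/81) = 10/27.

10/27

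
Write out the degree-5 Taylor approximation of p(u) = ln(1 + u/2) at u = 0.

u^5/160 - u^4/64 + u^3/24 - u^2/8 + u/2

[u^0] = 0;  [u^1] = 1/2;  [u^2] = -1/8;  [u^3] = 1/24;  [u^4] = -1/64;  [u^5] = 1/160.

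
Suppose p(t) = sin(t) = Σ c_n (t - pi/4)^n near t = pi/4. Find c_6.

Differentiate repeatedly and evaluate at the center.
p(pi/4) = sqrt(2)/2
p′(pi/4) = sqrt(2)/2
p′′(pi/4) = -sqrt(2)/2
p′′′(pi/4) = -sqrt(2)/2
p^(4)(pi/4) = sqrt(2)/2
p^(5)(pi/4) = sqrt(2)/2
p^(6)(pi/4) = -sqrt(2)/2
So c_6 = p^(6)(pi/4)/6! = -sqrt(2)/1440.

-sqrt(2)/1440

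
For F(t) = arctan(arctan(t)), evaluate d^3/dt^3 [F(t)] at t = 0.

-4

Plug the Maclaurin series of the inner function into that of the outer and collect terms.
The coefficient of t^3 in the expansion is -2/3, so F′′′(0) = 3! * (-2/3) = -4.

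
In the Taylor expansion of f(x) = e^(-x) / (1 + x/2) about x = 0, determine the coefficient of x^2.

5/4

Write out both Maclaurin series and multiply, keeping only the needed powers.
f(0) = 1
f′(0) = -3/2
f′′(0) = 5/2
So c_2 = f′′(0)/2! = 5/4.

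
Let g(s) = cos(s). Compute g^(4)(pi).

-1

The coefficient of (s - pi)^4 in the expansion is -1/24, so g^(4)(pi) = 4! * (-1/24) = -1.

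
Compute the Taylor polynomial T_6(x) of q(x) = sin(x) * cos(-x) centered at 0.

2*x^5/15 - 2*x^3/3 + x

Write out both Maclaurin series and multiply, keeping only the needed powers.
[x^0] = 0;  [x^1] = 1;  [x^2] = 0;  [x^3] = -2/3;  [x^4] = 0;  [x^5] = 2/15;  [x^6] = 0.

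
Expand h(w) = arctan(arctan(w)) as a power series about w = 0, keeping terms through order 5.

Substitute the inner expansion into the outer series and collect powers.

11*w^5/15 - 2*w^3/3 + w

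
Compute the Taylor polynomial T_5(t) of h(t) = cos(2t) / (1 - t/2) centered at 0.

11*t^5/96 + 11*t^4/48 - 7*t^3/8 - 7*t^2/4 + t/2 + 1

Take the Cauchy product of the two expansions.
h(0) = 1
h′(0) = 1/2
h′′(0) = -7/2
h′′′(0) = -21/4
h^(4)(0) = 11/2
h^(5)(0) = 55/4
The Taylor polynomial is Σ h^(k)(0)/k! · t^k.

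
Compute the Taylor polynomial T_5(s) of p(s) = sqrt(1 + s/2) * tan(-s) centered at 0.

-3701*s^5/30720 - 35*s^4/384 - 29*s^3/96 - s^2/4 - s

Write out both Maclaurin series and multiply, keeping only the needed powers.
p(0) = 0
p′(0) = -1
p′′(0) = -1/2
p′′′(0) = -29/16
p^(4)(0) = -35/16
p^(5)(0) = -3701/256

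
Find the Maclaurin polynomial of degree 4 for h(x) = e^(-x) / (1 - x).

Write out both Maclaurin series and multiply, keeping only the needed powers.
[x^0] = 1;  [x^1] = 0;  [x^2] = 1/2;  [x^3] = 1/3;  [x^4] = 3/8.

3*x^4/8 + x^3/3 + x^2/2 + 1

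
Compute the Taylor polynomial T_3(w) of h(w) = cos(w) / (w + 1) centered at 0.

-w^3/2 + w^2/2 - w + 1

Expand 1/(denominator) as a geometric series and multiply by the numerator's series.
h(0) = 1
h′(0) = -1
h′′(0) = 1
h′′′(0) = -3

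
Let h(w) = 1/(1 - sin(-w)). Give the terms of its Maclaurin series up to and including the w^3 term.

Substitute the inner expansion into the outer series and collect powers.
h(0) = 1
h′(0) = -1
h′′(0) = 2
h′′′(0) = -5

-5*w^3/6 + w^2 - w + 1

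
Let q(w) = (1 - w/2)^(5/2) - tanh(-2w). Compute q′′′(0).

Expand each term separately and add.
The coefficient of w^3 in the expansion is -1039/384, so q′′′(0) = 3! * (-1039/384) = -1039/64.

-1039/64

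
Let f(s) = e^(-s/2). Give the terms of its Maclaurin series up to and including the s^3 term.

f(0) = 1
f′(0) = -1/2
f′′(0) = 1/4
f′′′(0) = -1/8

-s^3/48 + s^2/8 - s/2 + 1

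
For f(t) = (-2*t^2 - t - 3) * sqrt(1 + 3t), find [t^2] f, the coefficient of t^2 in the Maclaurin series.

-1/8

Shift and add copies of the series according to the polynomial's terms.
f(0) = -3
f′(0) = -11/2
f′′(0) = -1/4
The Taylor polynomial is Σ f^(k)(0)/k! · t^k.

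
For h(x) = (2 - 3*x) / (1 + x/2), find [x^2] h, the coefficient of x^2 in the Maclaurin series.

Shift and add copies of the series according to the polynomial's terms.
h(0) = 2
h′(0) = -4
h′′(0) = 4

2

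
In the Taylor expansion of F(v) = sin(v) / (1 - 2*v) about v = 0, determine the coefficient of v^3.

23/6

Multiply the numerator's expansion by the denominator's geometric series.
F(0) = 0
F′(0) = 1
F′′(0) = 4
F′′′(0) = 23
So c_3 = F′′′(0)/3! = 23/6.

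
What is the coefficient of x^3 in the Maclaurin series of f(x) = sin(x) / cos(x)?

Write the quotient as an unknown series and match coefficients against numerator = denominator · series.

1/3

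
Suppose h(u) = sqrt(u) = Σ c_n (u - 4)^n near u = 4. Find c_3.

1/512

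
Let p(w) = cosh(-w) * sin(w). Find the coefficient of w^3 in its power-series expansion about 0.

Expand each factor separately, then convolve coefficients.
p(0) = 0
p′(0) = 1
p′′(0) = 0
p′′′(0) = 2
So c_3 = p′′′(0)/3! = 1/3.

1/3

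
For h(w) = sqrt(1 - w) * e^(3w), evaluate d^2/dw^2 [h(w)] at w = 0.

Expand each factor separately, then convolve coefficients.
From the series, [w^2] h = 23/8; multiply by 2! = 2 to get 23/4.

23/4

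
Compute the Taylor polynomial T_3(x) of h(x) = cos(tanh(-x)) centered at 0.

1 - x^2/2

Let u equal the inner series; expand the outer function in u and truncate.
h(0) = 1
h′(0) = 0
h′′(0) = -1
h′′′(0) = 0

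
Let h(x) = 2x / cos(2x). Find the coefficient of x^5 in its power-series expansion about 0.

Divide the numerator series by the denominator series (power-series long division).

20/3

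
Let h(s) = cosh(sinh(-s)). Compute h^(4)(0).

5

Compose series: expand the inner function first, then feed it into the outer expansion.
The coefficient of s^4 in the expansion is 5/24, so h^(4)(0) = 4! * (5/24) = 5.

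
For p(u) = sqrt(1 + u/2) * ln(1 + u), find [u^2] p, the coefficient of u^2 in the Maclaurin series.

Write out both Maclaurin series and multiply, keeping only the needed powers.
[u^0] = 0;  [u^1] = 1;  [u^2] = -1/4.
So c_2 = p′′(0)/2! = -1/4.

-1/4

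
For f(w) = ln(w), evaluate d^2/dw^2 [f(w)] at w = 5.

-1/25

The coefficient of (w - 5)^2 in the expansion is -1/50, so f′′(5) = 2! * (-1/50) = -1/25.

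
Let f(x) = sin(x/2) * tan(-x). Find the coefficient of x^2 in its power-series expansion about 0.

-1/2

Write out both Maclaurin series and multiply, keeping only the needed powers.
f(0) = 0
f′(0) = 0
f′′(0) = -1
The Taylor polynomial is Σ f^(k)(0)/k! · x^k.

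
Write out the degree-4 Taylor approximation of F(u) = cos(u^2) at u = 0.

1 - u^4/2

F(0) = 1
F′(0) = 0
F′′(0) = 0
F′′′(0) = 0
F^(4)(0) = -12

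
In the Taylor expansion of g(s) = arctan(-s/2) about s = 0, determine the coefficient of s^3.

[s^0] = 0;  [s^1] = -1/2;  [s^2] = 0;  [s^3] = 1/24.
So c_3 = g′′′(0)/3! = 1/24.

1/24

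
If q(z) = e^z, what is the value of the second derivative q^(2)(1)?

e

The coefficient of (z - 1)^2 in the expansion is e/2, so q′′(1) = 2! * (e/2) = e.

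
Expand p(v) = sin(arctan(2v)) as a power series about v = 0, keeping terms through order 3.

-4*v^3 + 2*v

Compose series: expand the inner function first, then feed it into the outer expansion.
[v^0] = 0;  [v^1] = 2;  [v^2] = 0;  [v^3] = -4.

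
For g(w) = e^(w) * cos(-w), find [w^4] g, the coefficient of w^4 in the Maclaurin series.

Multiply the two series term by term and collect like powers.
[w^0] = 1;  [w^1] = 1;  [w^2] = 0;  [w^3] = -1/3;  [w^4] = -1/6.

-1/6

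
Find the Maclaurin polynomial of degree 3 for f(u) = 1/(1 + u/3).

-u^3/27 + u^2/9 - u/3 + 1

f(0) = 1
f′(0) = -1/3
f′′(0) = 2/9
f′′′(0) = -2/9
Dividing each by k! gives the coefficients c_0, ..., c_3.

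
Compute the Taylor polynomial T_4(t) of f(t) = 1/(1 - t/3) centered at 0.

Differentiate repeatedly and evaluate at the center.
f(0) = 1
f′(0) = 1/3
f′′(0) = 2/9
f′′′(0) = 2/9
f^(4)(0) = 8/27
Then c_k = f^(k)(0)/k! gives each Taylor coefficient.

t^4/81 + t^3/27 + t^2/9 + t/3 + 1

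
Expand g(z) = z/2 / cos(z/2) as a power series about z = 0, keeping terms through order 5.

Write the quotient as an unknown series and match coefficients against numerator = denominator · series.
g(0) = 0
g′(0) = 1/2
g′′(0) = 0
g′′′(0) = 3/8
g^(4)(0) = 0
g^(5)(0) = 25/32

5*z^5/768 + z^3/16 + z/2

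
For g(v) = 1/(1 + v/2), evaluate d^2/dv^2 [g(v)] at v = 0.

Differentiate repeatedly and evaluate at the center.
The coefficient of v^2 in the expansion is 1/4, so g′′(0) = 2! * (1/4) = 1/2.

1/2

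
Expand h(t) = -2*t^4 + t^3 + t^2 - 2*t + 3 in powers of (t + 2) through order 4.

-2*(t + 2)^4 + 17*(t + 2)^3 - 53*(t + 2)^2 + 70*(t + 2) - 29

h(-2) = -29
h′(-2) = 70
h′′(-2) = -106
h′′′(-2) = 102
h^(4)(-2) = -48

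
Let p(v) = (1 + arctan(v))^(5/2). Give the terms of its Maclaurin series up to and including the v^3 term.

Let u equal the inner series; expand the outer function in u and truncate.

-25*v^3/48 + 15*v^2/8 + 5*v/2 + 1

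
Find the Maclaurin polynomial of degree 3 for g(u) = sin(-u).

g(0) = 0
g′(0) = -1
g′′(0) = 0
g′′′(0) = 1
Then c_k = g^(k)(0)/k! gives each Taylor coefficient.

u^3/6 - u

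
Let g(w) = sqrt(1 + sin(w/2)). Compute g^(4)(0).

1/256

Substitute the inner expansion into the outer series and collect powers.
The coefficient of w^4 in the expansion is 1/6144, so g^(4)(0) = 4! * (1/6144) = 1/256.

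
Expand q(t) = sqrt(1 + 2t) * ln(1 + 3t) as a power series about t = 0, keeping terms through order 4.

-15*t^4/2 + 3*t^3 - 3*t^2/2 + 3*t

Take the Cauchy product of the two expansions.
q(0) = 0
q′(0) = 3
q′′(0) = -3
q′′′(0) = 18
q^(4)(0) = -180
The Taylor polynomial is Σ q^(k)(0)/k! · t^k.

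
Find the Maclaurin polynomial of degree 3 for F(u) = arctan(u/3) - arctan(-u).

-28*u^3/81 + 4*u/3

Expand each term separately and add.
[u^0] = 0;  [u^1] = 4/3;  [u^2] = 0;  [u^3] = -28/81.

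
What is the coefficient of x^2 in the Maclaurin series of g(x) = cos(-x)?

-1/2

[x^0] = 1;  [x^1] = 0;  [x^2] = -1/2.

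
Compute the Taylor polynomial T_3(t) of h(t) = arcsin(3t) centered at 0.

h(0) = 0
h′(0) = 3
h′′(0) = 0
h′′′(0) = 27

9*t^3/2 + 3*t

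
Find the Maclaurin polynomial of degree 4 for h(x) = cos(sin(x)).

5*x^4/24 - x^2/2 + 1

Compose series: expand the inner function first, then feed it into the outer expansion.
[x^0] = 1;  [x^1] = 0;  [x^2] = -1/2;  [x^3] = 0;  [x^4] = 5/24.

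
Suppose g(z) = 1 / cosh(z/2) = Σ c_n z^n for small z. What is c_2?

-1/8

Divide the numerator series by the denominator series (power-series long division).
[z^0] = 1;  [z^1] = 0;  [z^2] = -1/8.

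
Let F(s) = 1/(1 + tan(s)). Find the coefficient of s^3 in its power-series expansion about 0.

-4/3

Substitute the inner expansion into the outer series and collect powers.
F(0) = 1
F′(0) = -1
F′′(0) = 2
F′′′(0) = -8
So c_3 = F′′′(0)/3! = -4/3.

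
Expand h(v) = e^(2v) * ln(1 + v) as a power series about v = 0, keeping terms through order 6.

Expand each factor separately, then convolve coefficients.
h(0) = 0
h′(0) = 1
h′′(0) = 3
h′′′(0) = 8
h^(4)(0) = 18
h^(5)(0) = 44
h^(6)(0) = 80
Dividing each by k! gives the coefficients c_0, ..., c_6.

v^6/9 + 11*v^5/30 + 3*v^4/4 + 4*v^3/3 + 3*v^2/2 + v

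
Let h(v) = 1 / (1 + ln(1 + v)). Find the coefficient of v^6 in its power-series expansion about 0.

3289/360

Write 1/(1+u) = 1 - u + u^2 - u^3 + ... and substitute the series for u.
[v^0] = 1;  [v^1] = -1;  [v^2] = 3/2;  [v^3] = -7/3;  [v^4] = 11/3;  [v^5] = -347/60;  [v^6] = 3289/360.
So c_6 = h^(6)(0)/6! = 3289/360.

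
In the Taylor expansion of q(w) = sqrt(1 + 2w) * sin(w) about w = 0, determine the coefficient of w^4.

1/3

Multiply the two series term by term and collect like powers.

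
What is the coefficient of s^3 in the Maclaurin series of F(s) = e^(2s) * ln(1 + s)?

4/3

Take the Cauchy product of the two expansions.
F(0) = 0
F′(0) = 1
F′′(0) = 3
F′′′(0) = 8
Then c_k = F^(k)(0)/k! gives each Taylor coefficient.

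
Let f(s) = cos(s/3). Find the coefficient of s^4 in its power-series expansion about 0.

1/1944

Apply the Taylor formula c_k = f^(k)(a)/k!.
So c_4 = f^(4)(0)/4! = 1/1944.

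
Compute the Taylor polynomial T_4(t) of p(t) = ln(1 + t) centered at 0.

-t^4/4 + t^3/3 - t^2/2 + t

p(0) = 0
p′(0) = 1
p′′(0) = -1
p′′′(0) = 2
p^(4)(0) = -6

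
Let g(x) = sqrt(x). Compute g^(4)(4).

The coefficient of (x - 4)^4 in the expansion is -5/16384, so g^(4)(4) = 4! * (-5/16384) = -15/2048.

-15/2048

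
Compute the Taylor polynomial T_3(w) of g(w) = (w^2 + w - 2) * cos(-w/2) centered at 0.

Shift and add copies of the series according to the polynomial's terms.
g(0) = -2
g′(0) = 1
g′′(0) = 5/2
g′′′(0) = -3/4

-w^3/8 + 5*w^2/4 + w - 2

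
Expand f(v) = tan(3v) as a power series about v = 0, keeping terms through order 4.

9*v^3 + 3*v

Compute the successive derivatives at the expansion point and divide by k!.
[v^0] = 0;  [v^1] = 3;  [v^2] = 0;  [v^3] = 9;  [v^4] = 0.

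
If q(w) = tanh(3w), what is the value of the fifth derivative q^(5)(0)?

From the series, [w^5] q = 162/5; multiply by 5! = 120 to get 3888.

3888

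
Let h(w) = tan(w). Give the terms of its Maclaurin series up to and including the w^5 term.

2*w^5/15 + w^3/3 + w

[w^0] = 0;  [w^1] = 1;  [w^2] = 0;  [w^3] = 1/3;  [w^4] = 0;  [w^5] = 2/15.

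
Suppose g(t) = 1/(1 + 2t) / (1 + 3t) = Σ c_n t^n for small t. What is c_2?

19

Write out both Maclaurin series and multiply, keeping only the needed powers.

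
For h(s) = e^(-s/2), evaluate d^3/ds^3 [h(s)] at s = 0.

Use the known series and substitute for the argument.
From the series, [s^3] h = -1/48; multiply by 3! = 6 to get -1/8.

-1/8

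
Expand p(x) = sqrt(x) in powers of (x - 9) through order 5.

7*(x - 9)^5/5038848 - 5*(x - 9)^4/279936 + (x - 9)^3/3888 - (x - 9)^2/216 + (x - 9)/6 + 3

p(9) = 3
p′(9) = 1/6
p′′(9) = -1/108
p′′′(9) = 1/648
p^(4)(9) = -5/11664
p^(5)(9) = 35/209952
Dividing each by k! gives the coefficients c_0, ..., c_5.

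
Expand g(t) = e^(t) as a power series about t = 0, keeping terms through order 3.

t^3/6 + t^2/2 + t + 1

g(0) = 1
g′(0) = 1
g′′(0) = 1
g′′′(0) = 1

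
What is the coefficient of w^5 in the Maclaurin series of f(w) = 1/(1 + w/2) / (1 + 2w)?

-1365/32

Take the Cauchy product of the two expansions.
f(0) = 1
f′(0) = -5/2
f′′(0) = 21/2
f′′′(0) = -255/4
f^(4)(0) = 1023/2
f^(5)(0) = -20475/4
So c_5 = f^(5)(0)/5! = -1365/32.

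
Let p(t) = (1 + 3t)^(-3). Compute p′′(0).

From the series, [t^2] p = 54; multiply by 2! = 2 to get 108.

108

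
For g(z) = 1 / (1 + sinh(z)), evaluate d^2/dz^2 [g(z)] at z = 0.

Write 1/(1+u) = 1 - u + u^2 - u^3 + ... and substitute the series for u.
From the series, [z^2] g = 1; multiply by 2! = 2 to get 2.

2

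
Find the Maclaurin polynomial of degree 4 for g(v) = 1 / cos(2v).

Invert the denominator's series and multiply.
g(0) = 1
g′(0) = 0
g′′(0) = 4
g′′′(0) = 0
g^(4)(0) = 80

10*v^4/3 + 2*v^2 + 1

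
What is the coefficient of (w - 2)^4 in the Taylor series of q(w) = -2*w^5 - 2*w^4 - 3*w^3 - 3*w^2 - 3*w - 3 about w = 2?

q(2) = -141
q′(2) = -275
q′′(2) = -458
q′′′(2) = -594
q^(4)(2) = -528
Dividing each by k! gives the coefficients c_0, ..., c_4.

-22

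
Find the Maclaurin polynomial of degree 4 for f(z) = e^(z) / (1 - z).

Expand each factor separately, then convolve coefficients.
f(0) = 1
f′(0) = 2
f′′(0) = 5
f′′′(0) = 16
f^(4)(0) = 65

65*z^4/24 + 8*z^3/3 + 5*z^2/2 + 2*z + 1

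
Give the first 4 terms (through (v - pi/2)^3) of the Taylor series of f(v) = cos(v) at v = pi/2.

(v - pi/2)^3/6 - (v - pi/2)

Apply the Taylor formula c_k = f^(k)(a)/k!.
[(v - pi/2)^0] = 0;  [(v - pi/2)^1] = -1;  [(v - pi/2)^2] = 0;  [(v - pi/2)^3] = 1/6.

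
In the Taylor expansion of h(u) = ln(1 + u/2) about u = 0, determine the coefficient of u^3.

[u^0] = 0;  [u^1] = 1/2;  [u^2] = -1/8;  [u^3] = 1/24.

1/24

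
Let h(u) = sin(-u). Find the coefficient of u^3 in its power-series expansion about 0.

1/6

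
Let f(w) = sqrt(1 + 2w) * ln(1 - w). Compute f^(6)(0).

-699

Take the Cauchy product of the two expansions.
The coefficient of w^6 in the expansion is -233/240, so f^(6)(0) = 6! * (-233/240) = -699.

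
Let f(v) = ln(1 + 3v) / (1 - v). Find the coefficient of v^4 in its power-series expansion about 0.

Take the Cauchy product of the two expansions.
f(0) = 0
f′(0) = 3
f′′(0) = -3
f′′′(0) = 45
f^(4)(0) = -306
The Taylor polynomial is Σ f^(k)(0)/k! · v^k.

-51/4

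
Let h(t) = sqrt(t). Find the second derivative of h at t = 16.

-1/256

Compute the successive derivatives at the expansion point and divide by k!.
From the series, [(t - 16)^2] h = -1/512; multiply by 2! = 2 to get -1/256.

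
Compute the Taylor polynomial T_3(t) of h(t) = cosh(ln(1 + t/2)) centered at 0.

Compose series: expand the inner function first, then feed it into the outer expansion.
h(0) = 1
h′(0) = 0
h′′(0) = 1/4
h′′′(0) = -3/8

-t^3/16 + t^2/8 + 1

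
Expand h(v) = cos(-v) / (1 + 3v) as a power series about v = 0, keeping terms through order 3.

Multiply the two series term by term and collect like powers.

-51*v^3/2 + 17*v^2/2 - 3*v + 1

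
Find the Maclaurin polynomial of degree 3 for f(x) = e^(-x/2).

-x^3/48 + x^2/8 - x/2 + 1

Differentiate repeatedly and evaluate at the center.
[x^0] = 1;  [x^1] = -1/2;  [x^2] = 1/8;  [x^3] = -1/48.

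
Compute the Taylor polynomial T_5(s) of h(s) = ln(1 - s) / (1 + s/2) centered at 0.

-19*s^5/120 - s^4/12 - s^3/3 - s

Expand each factor separately, then convolve coefficients.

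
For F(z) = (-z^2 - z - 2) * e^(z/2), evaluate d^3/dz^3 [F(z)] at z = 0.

-4

Shift and add copies of the series according to the polynomial's terms.
From the series, [z^3] F = -2/3; multiply by 3! = 6 to get -4.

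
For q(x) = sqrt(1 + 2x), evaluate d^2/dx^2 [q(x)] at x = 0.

-1

Use the known series and substitute for the argument.
From the series, [x^2] q = -1/2; multiply by 2! = 2 to get -1.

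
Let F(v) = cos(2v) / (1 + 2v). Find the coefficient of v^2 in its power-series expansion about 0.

Multiply the two series term by term and collect like powers.
[v^0] = 1;  [v^1] = -2;  [v^2] = 2.
So c_2 = F′′(0)/2! = 2.

2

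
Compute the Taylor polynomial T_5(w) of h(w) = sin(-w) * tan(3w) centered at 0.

Take the Cauchy product of the two expansions.

-17*w^4/2 - 3*w^2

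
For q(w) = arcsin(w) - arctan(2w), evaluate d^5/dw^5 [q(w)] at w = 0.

Expand each term separately and add.
From the series, [w^5] q = -253/40; multiply by 5! = 120 to get -759.

-759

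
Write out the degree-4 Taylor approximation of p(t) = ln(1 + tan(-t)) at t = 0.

Let u equal the inner series; expand the outer function in u and truncate.
p(0) = 0
p′(0) = -1
p′′(0) = -1
p′′′(0) = -4
p^(4)(0) = -14

-7*t^4/12 - 2*t^3/3 - t^2/2 - t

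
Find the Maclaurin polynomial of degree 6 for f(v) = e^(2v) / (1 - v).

Write out both Maclaurin series and multiply, keeping only the needed powers.

331*v^6/45 + 109*v^5/15 + 7*v^4 + 19*v^3/3 + 5*v^2 + 3*v + 1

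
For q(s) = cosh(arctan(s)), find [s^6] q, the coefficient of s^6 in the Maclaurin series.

Let u equal the inner series; expand the outer function in u and truncate.
q(0) = 1
q′(0) = 0
q′′(0) = 1
q′′′(0) = 0
q^(4)(0) = -7
q^(5)(0) = 0
q^(6)(0) = 145
Then c_k = q^(k)(0)/k! gives each Taylor coefficient.

29/144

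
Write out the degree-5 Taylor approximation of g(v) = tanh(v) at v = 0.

2*v^5/15 - v^3/3 + v

g(0) = 0
g′(0) = 1
g′′(0) = 0
g′′′(0) = -2
g^(4)(0) = 0
g^(5)(0) = 16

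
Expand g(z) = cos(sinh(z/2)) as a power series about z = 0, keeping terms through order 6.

z^6/15360 - z^4/128 - z^2/8 + 1

Plug the Maclaurin series of the inner function into that of the outer and collect terms.
g(0) = 1
g′(0) = 0
g′′(0) = -1/4
g′′′(0) = 0
g^(4)(0) = -3/16
g^(5)(0) = 0
g^(6)(0) = 3/64
Then c_k = g^(k)(0)/k! gives each Taylor coefficient.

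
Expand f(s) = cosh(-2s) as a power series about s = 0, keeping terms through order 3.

2*s^2 + 1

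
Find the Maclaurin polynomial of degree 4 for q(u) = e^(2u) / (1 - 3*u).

Use 1/(1 - r) = Σ r^k on the denominator, then take the Cauchy product.
q(0) = 1
q′(0) = 5
q′′(0) = 34
q′′′(0) = 314
q^(4)(0) = 3784

473*u^4/3 + 157*u^3/3 + 17*u^2 + 5*u + 1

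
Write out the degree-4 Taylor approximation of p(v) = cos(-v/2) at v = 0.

[v^0] = 1;  [v^1] = 0;  [v^2] = -1/8;  [v^3] = 0;  [v^4] = 1/384.

v^4/384 - v^2/8 + 1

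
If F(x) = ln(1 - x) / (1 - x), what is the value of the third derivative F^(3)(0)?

Take the Cauchy product of the two expansions.
The coefficient of x^3 in the expansion is -11/6, so F′′′(0) = 3! * (-11/6) = -11.

-11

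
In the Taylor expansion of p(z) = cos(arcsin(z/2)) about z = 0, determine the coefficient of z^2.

-1/8

Let u equal the inner series; expand the outer function in u and truncate.
p(0) = 1
p′(0) = 0
p′′(0) = -1/4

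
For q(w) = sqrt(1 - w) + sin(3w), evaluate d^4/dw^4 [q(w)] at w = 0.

-15/16

Expand each term separately and add.
The coefficient of w^4 in the expansion is -5/128, so q^(4)(0) = 4! * (-5/128) = -15/16.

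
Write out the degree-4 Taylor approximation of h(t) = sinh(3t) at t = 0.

Apply the Taylor formula c_k = f^(k)(a)/k!.

9*t^3/2 + 3*t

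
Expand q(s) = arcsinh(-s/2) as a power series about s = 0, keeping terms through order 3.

[s^0] = 0;  [s^1] = -1/2;  [s^2] = 0;  [s^3] = 1/48.

s^3/48 - s/2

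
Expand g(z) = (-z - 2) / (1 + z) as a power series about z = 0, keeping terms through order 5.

z^5 - z^4 + z^3 - z^2 + z - 2

Distribute the polynomial across the series and collect like powers.
g(0) = -2
g′(0) = 1
g′′(0) = -2
g′′′(0) = 6
g^(4)(0) = -24
g^(5)(0) = 120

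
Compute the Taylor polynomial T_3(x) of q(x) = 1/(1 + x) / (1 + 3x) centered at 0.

-40*x^3 + 13*x^2 - 4*x + 1

Take the Cauchy product of the two expansions.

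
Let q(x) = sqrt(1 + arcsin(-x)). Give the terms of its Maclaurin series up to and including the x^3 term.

-7*x^3/48 - x^2/8 - x/2 + 1

Let u equal the inner series; expand the outer function in u and truncate.
q(0) = 1
q′(0) = -1/2
q′′(0) = -1/4
q′′′(0) = -7/8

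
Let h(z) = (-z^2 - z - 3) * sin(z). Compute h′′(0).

Multiply each power in the prefactor through the base expansion.
From the series, [z^2] h = -1; multiply by 2! = 2 to get -2.

-2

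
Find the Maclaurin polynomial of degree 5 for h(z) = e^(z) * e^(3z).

128*z^5/15 + 32*z^4/3 + 32*z^3/3 + 8*z^2 + 4*z + 1

Write out both Maclaurin series and multiply, keeping only the needed powers.
h(0) = 1
h′(0) = 4
h′′(0) = 16
h′′′(0) = 64
h^(4)(0) = 256
h^(5)(0) = 1024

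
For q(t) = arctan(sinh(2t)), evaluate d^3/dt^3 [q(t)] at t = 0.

Let u equal the inner series; expand the outer function in u and truncate.
The coefficient of t^3 in the expansion is -4/3, so q′′′(0) = 3! * (-4/3) = -8.

-8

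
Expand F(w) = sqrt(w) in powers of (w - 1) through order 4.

-5*(w - 1)^4/128 + (w - 1)^3/16 - (w - 1)^2/8 + (w - 1)/2 + 1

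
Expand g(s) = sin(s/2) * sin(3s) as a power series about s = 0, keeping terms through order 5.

-37*s^4/16 + 3*s^2/2

Write out both Maclaurin series and multiply, keeping only the needed powers.
[s^0] = 0;  [s^1] = 0;  [s^2] = 3/2;  [s^3] = 0;  [s^4] = -37/16;  [s^5] = 0.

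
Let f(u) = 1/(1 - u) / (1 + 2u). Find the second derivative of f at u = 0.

Expand each factor separately, then convolve coefficients.
The coefficient of u^2 in the expansion is 3, so f′′(0) = 2! * (3) = 6.

6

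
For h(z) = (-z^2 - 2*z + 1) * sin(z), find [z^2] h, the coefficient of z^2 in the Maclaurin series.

-2

Distribute the polynomial across the series and collect like powers.
h(0) = 0
h′(0) = 1
h′′(0) = -4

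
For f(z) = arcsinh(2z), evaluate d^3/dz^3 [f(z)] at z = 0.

-8

Differentiate repeatedly and evaluate at the center.
The coefficient of z^3 in the expansion is -4/3, so f′′′(0) = 3! * (-4/3) = -8.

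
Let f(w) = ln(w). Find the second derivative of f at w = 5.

-1/25

From the series, [(w - 5)^2] f = -1/50; multiply by 2! = 2 to get -1/25.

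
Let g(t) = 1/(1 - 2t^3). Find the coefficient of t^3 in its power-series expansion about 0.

[t^0] = 1;  [t^1] = 0;  [t^2] = 0;  [t^3] = 2.

2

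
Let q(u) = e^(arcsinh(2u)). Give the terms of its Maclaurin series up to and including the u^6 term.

Compose series: expand the inner function first, then feed it into the outer expansion.
[u^0] = 1;  [u^1] = 2;  [u^2] = 2;  [u^3] = 0;  [u^4] = -2;  [u^5] = 0;  [u^6] = 4.

4*u^6 - 2*u^4 + 2*u^2 + 2*u + 1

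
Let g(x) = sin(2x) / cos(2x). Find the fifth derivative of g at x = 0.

512

Invert the denominator's series and multiply.
The coefficient of x^5 in the expansion is 64/15, so g^(5)(0) = 5! * (64/15) = 512.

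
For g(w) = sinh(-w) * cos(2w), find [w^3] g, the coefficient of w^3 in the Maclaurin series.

Expand each factor separately, then convolve coefficients.

11/6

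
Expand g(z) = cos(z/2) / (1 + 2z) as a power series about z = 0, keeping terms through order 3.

-31*z^3/4 + 31*z^2/8 - 2*z + 1

Write out both Maclaurin series and multiply, keeping only the needed powers.
g(0) = 1
g′(0) = -2
g′′(0) = 31/4
g′′′(0) = -93/2
Then c_k = g^(k)(0)/k! gives each Taylor coefficient.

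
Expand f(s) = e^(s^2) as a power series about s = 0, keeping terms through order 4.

s^4/2 + s^2 + 1

f(0) = 1
f′(0) = 0
f′′(0) = 2
f′′′(0) = 0
f^(4)(0) = 12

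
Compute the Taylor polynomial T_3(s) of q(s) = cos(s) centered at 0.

1 - s^2/2

Compute the successive derivatives at the expansion point and divide by k!.
q(0) = 1
q′(0) = 0
q′′(0) = -1
q′′′(0) = 0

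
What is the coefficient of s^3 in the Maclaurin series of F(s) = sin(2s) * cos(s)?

-7/3

Take the Cauchy product of the two expansions.
F(0) = 0
F′(0) = 2
F′′(0) = 0
F′′′(0) = -14
Then c_k = F^(k)(0)/k! gives each Taylor coefficient.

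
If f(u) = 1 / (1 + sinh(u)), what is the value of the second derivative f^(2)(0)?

2

Expand as Σ (-1)^k u^k with u equal to the inner function's series.
The coefficient of u^2 in the expansion is 1, so f′′(0) = 2! * (1) = 2.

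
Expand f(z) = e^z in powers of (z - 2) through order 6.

(z - 2)^6*e^(2)/720 + (z - 2)^5*e^(2)/120 + (z - 2)^4*e^(2)/24 + (z - 2)^3*e^(2)/6 + (z - 2)^2*e^(2)/2 + (z - 2)*e^(2) + e^(2)

f(2) = e^(2)
f′(2) = e^(2)
f′′(2) = e^(2)
f′′′(2) = e^(2)
f^(4)(2) = e^(2)
f^(5)(2) = e^(2)
f^(6)(2) = e^(2)
The Taylor polynomial is Σ f^(k)(2)/k! · (z - 2)^k.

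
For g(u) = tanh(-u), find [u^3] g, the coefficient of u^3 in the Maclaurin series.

1/3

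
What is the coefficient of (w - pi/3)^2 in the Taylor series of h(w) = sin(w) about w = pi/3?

h(pi/3) = sqrt(3)/2
h′(pi/3) = 1/2
h′′(pi/3) = -sqrt(3)/2
So c_2 = h′′(pi/3)/2! = -sqrt(3)/4.

-sqrt(3)/4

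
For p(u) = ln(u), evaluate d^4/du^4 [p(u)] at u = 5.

The coefficient of (u - 5)^4 in the expansion is -1/2500, so p^(4)(5) = 4! * (-1/2500) = -6/625.

-6/625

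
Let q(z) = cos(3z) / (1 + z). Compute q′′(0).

Write out both Maclaurin series and multiply, keeping only the needed powers.
The coefficient of z^2 in the expansion is -7/2, so q′′(0) = 2! * (-7/2) = -7.

-7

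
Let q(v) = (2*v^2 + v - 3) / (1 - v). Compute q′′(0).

0

Distribute the polynomial across the series and collect like powers.
From the series, [v^2] q = 0; multiply by 2! = 2 to get 0.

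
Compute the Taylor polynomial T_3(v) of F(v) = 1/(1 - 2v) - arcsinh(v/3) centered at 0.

Expand each term separately and add.

1297*v^3/162 + 4*v^2 + 5*v/3 + 1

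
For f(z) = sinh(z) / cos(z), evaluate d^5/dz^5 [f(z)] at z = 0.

36

Divide the numerator series by the denominator series (power-series long division).
From the series, [z^5] f = 3/10; multiply by 5! = 120 to get 36.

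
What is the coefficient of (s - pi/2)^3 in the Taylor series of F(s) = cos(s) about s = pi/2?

Use the known series and substitute for the argument.
F(pi/2) = 0
F′(pi/2) = -1
F′′(pi/2) = 0
F′′′(pi/2) = 1
So c_3 = F′′′(pi/2)/3! = 1/6.

1/6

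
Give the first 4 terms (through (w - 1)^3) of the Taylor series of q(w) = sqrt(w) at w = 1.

(w - 1)^3/16 - (w - 1)^2/8 + (w - 1)/2 + 1

q(1) = 1
q′(1) = 1/2
q′′(1) = -1/4
q′′′(1) = 3/8
Dividing each by k! gives the coefficients c_0, ..., c_3.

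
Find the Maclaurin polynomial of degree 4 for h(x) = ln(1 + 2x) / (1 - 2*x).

28*x^4/3 + 20*x^3/3 + 2*x^2 + 2*x

Use 1/(1 - r) = Σ r^k on the denominator, then take the Cauchy product.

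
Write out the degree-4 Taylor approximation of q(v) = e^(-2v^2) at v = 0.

2*v^4 - 2*v^2 + 1

q(0) = 1
q′(0) = 0
q′′(0) = -4
q′′′(0) = 0
q^(4)(0) = 48
The Taylor polynomial is Σ q^(k)(0)/k! · v^k.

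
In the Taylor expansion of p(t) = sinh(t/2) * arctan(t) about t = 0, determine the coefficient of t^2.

1/2

Write out both Maclaurin series and multiply, keeping only the needed powers.
[t^0] = 0;  [t^1] = 0;  [t^2] = 1/2.
So c_2 = p′′(0)/2! = 1/2.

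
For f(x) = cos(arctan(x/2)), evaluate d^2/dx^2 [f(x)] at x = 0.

Let u equal the inner series; expand the outer function in u and truncate.
The coefficient of x^2 in the expansion is -1/8, so f′′(0) = 2! * (-1/8) = -1/4.

-1/4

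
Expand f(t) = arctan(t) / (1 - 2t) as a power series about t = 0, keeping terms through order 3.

Take the Cauchy product of the two expansions.
f(0) = 0
f′(0) = 1
f′′(0) = 4
f′′′(0) = 22
Dividing each by k! gives the coefficients c_0, ..., c_3.

11*t^3/3 + 2*t^2 + t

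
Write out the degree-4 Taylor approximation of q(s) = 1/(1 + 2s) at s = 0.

16*s^4 - 8*s^3 + 4*s^2 - 2*s + 1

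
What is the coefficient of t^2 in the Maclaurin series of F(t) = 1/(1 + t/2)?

F(0) = 1
F′(0) = -1/2
F′′(0) = 1/2
So c_2 = F′′(0)/2! = 1/4.

1/4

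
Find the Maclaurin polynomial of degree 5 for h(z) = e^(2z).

4*z^5/15 + 2*z^4/3 + 4*z^3/3 + 2*z^2 + 2*z + 1

Use the known series and substitute for the argument.
h(0) = 1
h′(0) = 2
h′′(0) = 4
h′′′(0) = 8
h^(4)(0) = 16
h^(5)(0) = 32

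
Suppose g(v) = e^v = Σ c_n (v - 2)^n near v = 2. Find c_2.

g(2) = e^(2)
g′(2) = e^(2)
g′′(2) = e^(2)
So c_2 = g′′(2)/2! = e^(2)/2.

e^(2)/2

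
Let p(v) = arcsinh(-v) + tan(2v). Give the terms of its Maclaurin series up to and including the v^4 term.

Expand each term separately and add.
p(0) = 0
p′(0) = 1
p′′(0) = 0
p′′′(0) = 17
p^(4)(0) = 0

17*v^3/6 + v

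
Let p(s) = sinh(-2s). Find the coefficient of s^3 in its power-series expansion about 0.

-4/3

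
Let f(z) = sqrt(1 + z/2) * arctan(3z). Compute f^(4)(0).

Write out both Maclaurin series and multiply, keeping only the needed powers.
The coefficient of z^4 in the expansion is -285/128, so f^(4)(0) = 4! * (-285/128) = -855/16.

-855/16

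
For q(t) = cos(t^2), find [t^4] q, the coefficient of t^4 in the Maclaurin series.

-1/2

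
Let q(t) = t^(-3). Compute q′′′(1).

The coefficient of (t - 1)^3 in the expansion is -10, so q′′′(1) = 3! * (-10) = -60.

-60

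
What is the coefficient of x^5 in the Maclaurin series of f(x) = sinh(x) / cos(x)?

Divide the numerator series by the denominator series (power-series long division).
[x^0] = 0;  [x^1] = 1;  [x^2] = 0;  [x^3] = 2/3;  [x^4] = 0;  [x^5] = 3/10.
So c_5 = f^(5)(0)/5! = 3/10.

3/10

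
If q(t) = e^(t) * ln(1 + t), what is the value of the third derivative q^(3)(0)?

2

Multiply the two series term by term and collect like powers.
The coefficient of t^3 in the expansion is 1/3, so q′′′(0) = 3! * (1/3) = 2.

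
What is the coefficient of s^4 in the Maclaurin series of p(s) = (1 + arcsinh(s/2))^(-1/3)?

17/3888

Let u equal the inner series; expand the outer function in u and truncate.
p(0) = 1
p′(0) = -1/6
p′′(0) = 1/9
p′′′(0) = -19/216
p^(4)(0) = 17/162
Then c_k = p^(k)(0)/k! gives each Taylor coefficient.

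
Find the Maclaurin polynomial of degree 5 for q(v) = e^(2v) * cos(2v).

Expand each factor separately, then convolve coefficients.
q(0) = 1
q′(0) = 2
q′′(0) = 0
q′′′(0) = -16
q^(4)(0) = -64
q^(5)(0) = -128

-16*v^5/15 - 8*v^4/3 - 8*v^3/3 + 2*v + 1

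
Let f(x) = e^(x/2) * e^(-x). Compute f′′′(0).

Expand each factor separately, then convolve coefficients.
The coefficient of x^3 in the expansion is -1/48, so f′′′(0) = 3! * (-1/48) = -1/8.

-1/8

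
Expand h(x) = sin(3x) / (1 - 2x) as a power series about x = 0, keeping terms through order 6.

1281*x^6/20 + 1281*x^5/40 + 15*x^4 + 15*x^3/2 + 6*x^2 + 3*x

Take the Cauchy product of the two expansions.
h(0) = 0
h′(0) = 3
h′′(0) = 12
h′′′(0) = 45
h^(4)(0) = 360
h^(5)(0) = 3843
h^(6)(0) = 46116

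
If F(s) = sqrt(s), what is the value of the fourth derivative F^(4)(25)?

The coefficient of (s - 25)^4 in the expansion is -1/2000000, so F^(4)(25) = 4! * (-1/2000000) = -3/250000.

-3/250000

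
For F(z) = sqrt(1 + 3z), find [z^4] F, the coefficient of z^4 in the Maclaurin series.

F(0) = 1
F′(0) = 3/2
F′′(0) = -9/4
F′′′(0) = 81/8
F^(4)(0) = -1215/16

-405/128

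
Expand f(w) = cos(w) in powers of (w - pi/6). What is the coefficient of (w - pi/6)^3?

f(pi/6) = sqrt(3)/2
f′(pi/6) = -1/2
f′′(pi/6) = -sqrt(3)/2
f′′′(pi/6) = 1/2

1/12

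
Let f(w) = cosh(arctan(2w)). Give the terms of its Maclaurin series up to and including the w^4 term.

Substitute the inner expansion into the outer series and collect powers.
f(0) = 1
f′(0) = 0
f′′(0) = 4
f′′′(0) = 0
f^(4)(0) = -112

-14*w^4/3 + 2*w^2 + 1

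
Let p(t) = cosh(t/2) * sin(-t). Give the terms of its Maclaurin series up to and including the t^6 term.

19*t^5/1920 + t^3/24 - t

Multiply the two series term by term and collect like powers.
p(0) = 0
p′(0) = -1
p′′(0) = 0
p′′′(0) = 1/4
p^(4)(0) = 0
p^(5)(0) = 19/16
p^(6)(0) = 0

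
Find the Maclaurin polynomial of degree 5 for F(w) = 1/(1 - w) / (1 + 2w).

-21*w^5 + 11*w^4 - 5*w^3 + 3*w^2 - w + 1

Expand each factor separately, then convolve coefficients.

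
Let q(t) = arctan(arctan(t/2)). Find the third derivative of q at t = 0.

-1/2

Compose series: expand the inner function first, then feed it into the outer expansion.
From the series, [t^3] q = -1/12; multiply by 3! = 6 to get -1/2.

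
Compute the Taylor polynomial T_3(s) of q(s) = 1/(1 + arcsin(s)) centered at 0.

-7*s^3/6 + s^2 - s + 1

Compose series: expand the inner function first, then feed it into the outer expansion.
q(0) = 1
q′(0) = -1
q′′(0) = 2
q′′′(0) = -7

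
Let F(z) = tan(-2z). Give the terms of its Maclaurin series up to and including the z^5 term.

-64*z^5/15 - 8*z^3/3 - 2*z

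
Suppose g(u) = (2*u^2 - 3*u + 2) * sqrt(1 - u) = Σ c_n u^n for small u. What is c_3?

-3/4

Distribute the polynomial across the series and collect like powers.
[u^0] = 2;  [u^1] = -4;  [u^2] = 13/4;  [u^3] = -3/4.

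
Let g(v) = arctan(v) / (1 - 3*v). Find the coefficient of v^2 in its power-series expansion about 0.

Expand 1/(denominator) as a geometric series and multiply by the numerator's series.
So c_2 = g′′(0)/2! = 3.

3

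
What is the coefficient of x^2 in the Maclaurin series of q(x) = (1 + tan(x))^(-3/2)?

Plug the Maclaurin series of the inner function into that of the outer and collect terms.
q(0) = 1
q′(0) = -3/2
q′′(0) = 15/4

15/8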